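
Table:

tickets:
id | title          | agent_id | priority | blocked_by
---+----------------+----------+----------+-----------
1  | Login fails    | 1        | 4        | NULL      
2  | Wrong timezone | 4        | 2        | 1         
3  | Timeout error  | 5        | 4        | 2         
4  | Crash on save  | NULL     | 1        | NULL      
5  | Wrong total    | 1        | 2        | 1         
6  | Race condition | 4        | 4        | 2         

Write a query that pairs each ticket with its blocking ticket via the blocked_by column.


This is a self-join: tickets is joined to a second copy of itself, matching each row's blocked_by to another row's id. Use LEFT JOIN so rows with blocked_by=NULL are kept.
  - ticket 1 (Login fails): blocked_by=NULL -> NULL
  - ticket 2 (Wrong timezone): blocked_by=1 -> Login fails
  - ticket 3 (Timeout error): blocked_by=2 -> Wrong timezone
  - ticket 4 (Crash on save): blocked_by=NULL -> NULL
  - ticket 5 (Wrong total): blocked_by=1 -> Login fails
  - ticket 6 (Race condition): blocked_by=2 -> Wrong timezone

SQL:
SELECT a.title AS item, b.title AS blocked_by
FROM tickets a
LEFT JOIN tickets b ON a.blocked_by = b.id

Result:
item           | blocked_by    
---------------+---------------
Login fails    | NULL          
Wrong timezone | Login fails   
Timeout error  | Wrong timezone
Crash on save  | NULL          
Wrong total    | Login fails   
Race condition | Wrong timezone


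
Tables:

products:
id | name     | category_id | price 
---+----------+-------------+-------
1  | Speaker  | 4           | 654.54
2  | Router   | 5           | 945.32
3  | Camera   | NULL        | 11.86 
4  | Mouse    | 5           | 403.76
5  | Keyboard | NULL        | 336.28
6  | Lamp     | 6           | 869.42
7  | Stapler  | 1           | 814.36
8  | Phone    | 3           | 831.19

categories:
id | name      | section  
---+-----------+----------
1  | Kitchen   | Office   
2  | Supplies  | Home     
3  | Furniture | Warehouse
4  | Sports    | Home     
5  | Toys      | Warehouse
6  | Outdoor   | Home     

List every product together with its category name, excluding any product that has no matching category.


INNER JOIN keeps only products rows whose category_id matches an id in categories. Walk through each product:
  - product 1 (Speaker): category_id=4 -> matches Sports
  - product 2 (Router): category_id=5 -> matches Toys
  - product 3 (Camera): category_id=NULL, no match -> dropped
  - product 4 (Mouse): category_id=5 -> matches Toys
  - product 5 (Keyboard): category_id=NULL, no match -> dropped
  - product 6 (Lamp): category_id=6 -> matches Outdoor
  - product 7 (Stapler): category_id=1 -> matches Kitchen
  - product 8 (Phone): category_id=3 -> matches Furniture
So 2 of 8 rows are dropped.

SQL:
SELECT a.name, b.name AS category
FROM products a
INNER JOIN categories b ON a.category_id = b.id

Result:
name    | category 
--------+----------
Speaker | Sports   
Router  | Toys     
Mouse   | Toys     
Lamp    | Outdoor  
Stapler | Kitchen  
Phone   | Furniture


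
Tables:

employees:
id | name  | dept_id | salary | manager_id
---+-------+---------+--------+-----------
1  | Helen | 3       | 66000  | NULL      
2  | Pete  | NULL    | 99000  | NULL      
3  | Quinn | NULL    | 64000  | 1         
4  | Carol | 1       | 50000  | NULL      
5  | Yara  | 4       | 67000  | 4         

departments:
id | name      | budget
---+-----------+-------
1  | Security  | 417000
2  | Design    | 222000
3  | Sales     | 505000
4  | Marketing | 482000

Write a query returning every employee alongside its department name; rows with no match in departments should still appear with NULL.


LEFT JOIN keeps every row from employees (the left table); where dept_id has no match in departments, the department columns become NULL. Walk through each employee:
  - employee 1 (Helen): dept_id=3 -> matches Sales
  - employee 2 (Pete): dept_id=NULL, no match -> kept with NULL
  - employee 3 (Quinn): dept_id=NULL, no match -> kept with NULL
  - employee 4 (Carol): dept_id=1 -> matches Security
  - employee 5 (Yara): dept_id=4 -> matches Marketing
All 5 rows appear; 2 have NULL department.

SQL:
SELECT a.name, b.name AS department
FROM employees a
LEFT JOIN departments b ON a.dept_id = b.id

Result:
name  | department
------+-----------
Helen | Sales     
Pete  | NULL      
Quinn | NULL      
Carol | Security  
Yara  | Marketing 


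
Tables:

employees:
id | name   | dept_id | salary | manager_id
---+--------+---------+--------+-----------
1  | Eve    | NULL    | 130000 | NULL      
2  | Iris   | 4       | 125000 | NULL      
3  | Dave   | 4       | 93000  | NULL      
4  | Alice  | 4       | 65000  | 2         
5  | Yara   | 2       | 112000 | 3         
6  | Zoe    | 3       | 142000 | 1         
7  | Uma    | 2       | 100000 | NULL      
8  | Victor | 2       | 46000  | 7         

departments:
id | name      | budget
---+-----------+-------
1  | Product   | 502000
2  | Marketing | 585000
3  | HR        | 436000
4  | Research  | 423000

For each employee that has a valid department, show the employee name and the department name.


INNER JOIN keeps only employees rows whose dept_id matches an id in departments. Walk through each employee:
  - employee 1 (Eve): dept_id=NULL, no match -> dropped
  - employee 2 (Iris): dept_id=4 -> matches Research
  - employee 3 (Dave): dept_id=4 -> matches Research
  - employee 4 (Alice): dept_id=4 -> matches Research
  - employee 5 (Yara): dept_id=2 -> matches Marketing
  - employee 6 (Zoe): dept_id=3 -> matches HR
  - employee 7 (Uma): dept_id=2 -> matches Marketing
  - employee 8 (Victor): dept_id=2 -> matches Marketing
So 1 of 8 rows is dropped.

SQL:
SELECT a.name, b.name AS department
FROM employees a
INNER JOIN departments b ON a.dept_id = b.id

Result:
name   | department
-------+-----------
Iris   | Research  
Dave   | Research  
Alice  | Research  
Yara   | Marketing 
Zoe    | HR        
Uma    | Marketing 
Victor | Marketing 


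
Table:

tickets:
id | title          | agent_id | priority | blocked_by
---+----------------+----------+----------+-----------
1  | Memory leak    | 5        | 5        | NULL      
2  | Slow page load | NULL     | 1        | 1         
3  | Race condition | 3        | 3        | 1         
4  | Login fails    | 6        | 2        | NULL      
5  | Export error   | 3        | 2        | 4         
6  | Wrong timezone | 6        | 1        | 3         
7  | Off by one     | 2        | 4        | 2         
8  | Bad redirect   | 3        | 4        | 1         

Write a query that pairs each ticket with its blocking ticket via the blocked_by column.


This is a self-join: tickets is joined to a second copy of itself, matching each row's blocked_by to another row's id. Use LEFT JOIN so rows with blocked_by=NULL are kept.
  - ticket 1 (Memory leak): blocked_by=NULL -> NULL
  - ticket 2 (Slow page load): blocked_by=1 -> Memory leak
  - ticket 3 (Race condition): blocked_by=1 -> Memory leak
  - ticket 4 (Login fails): blocked_by=NULL -> NULL
  - ticket 5 (Export error): blocked_by=4 -> Login fails
  - ticket 6 (Wrong timezone): blocked_by=3 -> Race condition
  - ticket 7 (Off by one): blocked_by=2 -> Slow page load
  - ticket 8 (Bad redirect): blocked_by=1 -> Memory leak

SQL:
SELECT a.title AS item, b.title AS blocked_by
FROM tickets a
LEFT JOIN tickets b ON a.blocked_by = b.id

Result:
item           | blocked_by    
---------------+---------------
Memory leak    | NULL          
Slow page load | Memory leak   
Race condition | Memory leak   
Login fails    | NULL          
Export error   | Login fails   
Wrong timezone | Race condition
Off by one     | Slow page load
Bad redirect   | Memory leak   


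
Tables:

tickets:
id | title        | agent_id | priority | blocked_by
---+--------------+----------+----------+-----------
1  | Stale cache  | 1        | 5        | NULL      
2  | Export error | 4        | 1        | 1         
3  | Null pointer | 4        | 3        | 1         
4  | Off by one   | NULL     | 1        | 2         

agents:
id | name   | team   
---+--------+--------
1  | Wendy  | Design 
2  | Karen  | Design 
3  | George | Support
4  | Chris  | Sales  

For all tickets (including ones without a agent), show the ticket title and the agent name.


LEFT JOIN keeps every row from tickets (the left table); where agent_id has no match in agents, the agent columns become NULL. Walk through each ticket:
  - ticket 1 (Stale cache): agent_id=1 -> matches Wendy
  - ticket 2 (Export error): agent_id=4 -> matches Chris
  - ticket 3 (Null pointer): agent_id=4 -> matches Chris
  - ticket 4 (Off by one): agent_id=NULL, no match -> kept with NULL
All 4 rows appear; 1 has NULL agent.

SQL:
SELECT a.title, b.name AS agent
FROM tickets a
LEFT JOIN agents b ON a.agent_id = b.id

Result:
title        | agent
-------------+------
Stale cache  | Wendy
Export error | Chris
Null pointer | Chris
Off by one   | NULL 


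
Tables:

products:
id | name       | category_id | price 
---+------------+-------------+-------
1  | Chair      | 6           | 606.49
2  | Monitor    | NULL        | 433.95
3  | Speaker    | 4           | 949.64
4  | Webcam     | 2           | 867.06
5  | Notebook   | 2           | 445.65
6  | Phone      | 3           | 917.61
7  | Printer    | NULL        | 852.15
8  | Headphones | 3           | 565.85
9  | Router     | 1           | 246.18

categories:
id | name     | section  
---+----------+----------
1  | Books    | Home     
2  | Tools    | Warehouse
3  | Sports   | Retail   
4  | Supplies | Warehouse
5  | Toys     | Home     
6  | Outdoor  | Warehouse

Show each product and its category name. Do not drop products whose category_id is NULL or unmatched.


LEFT JOIN keeps every row from products (the left table); where category_id has no match in categories, the category columns become NULL. Walk through each product:
  - product 1 (Chair): category_id=6 -> matches Outdoor
  - product 2 (Monitor): category_id=NULL, no match -> kept with NULL
  - product 3 (Speaker): category_id=4 -> matches Supplies
  - product 4 (Webcam): category_id=2 -> matches Tools
  - product 5 (Notebook): category_id=2 -> matches Tools
  - product 6 (Phone): category_id=3 -> matches Sports
  - product 7 (Printer): category_id=NULL, no match -> kept with NULL
  - product 8 (Headphones): category_id=3 -> matches Sports
  - product 9 (Router): category_id=1 -> matches Books
All 9 rows appear; 2 have NULL category.

SQL:
SELECT a.name, b.name AS category
FROM products a
LEFT JOIN categories b ON a.category_id = b.id

Result:
name       | category
-----------+---------
Chair      | Outdoor 
Monitor    | NULL    
Speaker    | Supplies
Webcam     | Tools   
Notebook   | Tools   
Phone      | Sports  
Printer    | NULL    
Headphones | Sports  
Router     | Books   


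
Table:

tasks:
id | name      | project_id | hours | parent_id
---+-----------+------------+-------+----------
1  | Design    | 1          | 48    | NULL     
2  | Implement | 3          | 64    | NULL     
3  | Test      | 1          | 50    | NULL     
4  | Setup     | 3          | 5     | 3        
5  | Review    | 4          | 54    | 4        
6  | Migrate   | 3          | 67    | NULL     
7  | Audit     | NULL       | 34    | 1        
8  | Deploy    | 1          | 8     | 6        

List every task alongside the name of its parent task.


This is a self-join: tasks is joined to a second copy of itself, matching each row's parent_id to another row's id. Use LEFT JOIN so rows with parent_id=NULL are kept.
  - task 1 (Design): parent_id=NULL -> NULL
  - task 2 (Implement): parent_id=NULL -> NULL
  - task 3 (Test): parent_id=NULL -> NULL
  - task 4 (Setup): parent_id=3 -> Test
  - task 5 (Review): parent_id=4 -> Setup
  - task 6 (Migrate): parent_id=NULL -> NULL
  - task 7 (Audit): parent_id=1 -> Design
  - task 8 (Deploy): parent_id=6 -> Migrate

SQL:
SELECT a.name AS item, b.name AS parent
FROM tasks a
LEFT JOIN tasks b ON a.parent_id = b.id

Result:
item      | parent 
----------+--------
Design    | NULL   
Implement | NULL   
Test      | NULL   
Setup     | Test   
Review    | Setup  
Migrate   | NULL   
Audit     | Design 
Deploy    | Migrate


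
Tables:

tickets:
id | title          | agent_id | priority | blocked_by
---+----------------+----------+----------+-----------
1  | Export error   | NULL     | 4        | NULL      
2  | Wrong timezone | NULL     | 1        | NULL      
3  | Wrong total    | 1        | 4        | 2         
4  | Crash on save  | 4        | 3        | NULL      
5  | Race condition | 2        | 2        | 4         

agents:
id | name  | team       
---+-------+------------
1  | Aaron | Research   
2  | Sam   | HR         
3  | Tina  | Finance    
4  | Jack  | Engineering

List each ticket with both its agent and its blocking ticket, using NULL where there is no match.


Two LEFT JOINs from the same base table tickets: one to agents via agent_id, one to tickets itself via blocked_by. Both are LEFT so every ticket is preserved.
Match against agents:
  - ticket 1 (Export error): agent_id=NULL, no match -> kept with NULL
  - ticket 2 (Wrong timezone): agent_id=NULL, no match -> kept with NULL
  - ticket 3 (Wrong total): agent_id=1 -> matches Aaron
  - ticket 4 (Crash on save): agent_id=4 -> matches Jack
  - ticket 5 (Race condition): agent_id=2 -> matches Sam
Match against tickets (self):
  - ticket 1 (Export error): blocked_by=NULL -> NULL
  - ticket 2 (Wrong timezone): blocked_by=NULL -> NULL
  - ticket 3 (Wrong total): blocked_by=2 -> Wrong timezone
  - ticket 4 (Crash on save): blocked_by=NULL -> NULL
  - ticket 5 (Race condition): blocked_by=4 -> Crash on save

SQL:
SELECT a.title, b.name AS agent, c.title AS blocked_by
FROM tickets a
LEFT JOIN agents b ON a.agent_id = b.id
LEFT JOIN tickets c ON a.blocked_by = c.id

Result:
title          | agent | blocked_by    
---------------+-------+---------------
Export error   | NULL  | NULL          
Wrong timezone | NULL  | NULL          
Wrong total    | Aaron | Wrong timezone
Crash on save  | Jack  | NULL          
Race condition | Sam   | Crash on save 


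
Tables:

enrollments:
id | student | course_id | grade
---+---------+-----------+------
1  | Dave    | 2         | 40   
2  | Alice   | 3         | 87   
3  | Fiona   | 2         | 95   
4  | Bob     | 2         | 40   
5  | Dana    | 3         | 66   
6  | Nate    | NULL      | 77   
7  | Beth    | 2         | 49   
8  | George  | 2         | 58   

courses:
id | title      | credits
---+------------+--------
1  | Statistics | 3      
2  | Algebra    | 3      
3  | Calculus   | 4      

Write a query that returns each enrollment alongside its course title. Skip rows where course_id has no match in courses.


INNER JOIN keeps only enrollments rows whose course_id matches an id in courses. Walk through each enrollment:
  - enrollment 1 (Dave): course_id=2 -> matches Algebra
  - enrollment 2 (Alice): course_id=3 -> matches Calculus
  - enrollment 3 (Fiona): course_id=2 -> matches Algebra
  - enrollment 4 (Bob): course_id=2 -> matches Algebra
  - enrollment 5 (Dana): course_id=3 -> matches Calculus
  - enrollment 6 (Nate): course_id=NULL, no match -> dropped
  - enrollment 7 (Beth): course_id=2 -> matches Algebra
  - enrollment 8 (George): course_id=2 -> matches Algebra
So 1 of 8 rows is dropped.

SQL:
SELECT a.student, b.title AS course
FROM enrollments a
INNER JOIN courses b ON a.course_id = b.id

Result:
student | course  
--------+---------
Dave    | Algebra 
Alice   | Calculus
Fiona   | Algebra 
Bob     | Algebra 
Dana    | Calculus
Beth    | Algebra 
George  | Algebra 


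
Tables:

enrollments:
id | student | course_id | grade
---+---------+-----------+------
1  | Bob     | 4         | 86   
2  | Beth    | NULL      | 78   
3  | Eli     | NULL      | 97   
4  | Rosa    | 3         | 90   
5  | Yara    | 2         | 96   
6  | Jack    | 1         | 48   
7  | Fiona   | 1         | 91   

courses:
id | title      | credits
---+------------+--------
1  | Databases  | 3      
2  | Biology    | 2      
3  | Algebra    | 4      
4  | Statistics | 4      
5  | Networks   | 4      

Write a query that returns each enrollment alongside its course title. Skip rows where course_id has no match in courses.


INNER JOIN keeps only enrollments rows whose course_id matches an id in courses. Walk through each enrollment:
  - enrollment 1 (Bob): course_id=4 -> matches Statistics
  - enrollment 2 (Beth): course_id=NULL, no match -> dropped
  - enrollment 3 (Eli): course_id=NULL, no match -> dropped
  - enrollment 4 (Rosa): course_id=3 -> matches Algebra
  - enrollment 5 (Yara): course_id=2 -> matches Biology
  - enrollment 6 (Jack): course_id=1 -> matches Databases
  - enrollment 7 (Fiona): course_id=1 -> matches Databases
So 2 of 7 rows are dropped.

SQL:
SELECT a.student, b.title AS course
FROM enrollments a
INNER JOIN courses b ON a.course_id = b.id

Result:
student | course    
--------+-----------
Bob     | Statistics
Rosa    | Algebra   
Yara    | Biology   
Jack    | Databases 
Fiona   | Databases 


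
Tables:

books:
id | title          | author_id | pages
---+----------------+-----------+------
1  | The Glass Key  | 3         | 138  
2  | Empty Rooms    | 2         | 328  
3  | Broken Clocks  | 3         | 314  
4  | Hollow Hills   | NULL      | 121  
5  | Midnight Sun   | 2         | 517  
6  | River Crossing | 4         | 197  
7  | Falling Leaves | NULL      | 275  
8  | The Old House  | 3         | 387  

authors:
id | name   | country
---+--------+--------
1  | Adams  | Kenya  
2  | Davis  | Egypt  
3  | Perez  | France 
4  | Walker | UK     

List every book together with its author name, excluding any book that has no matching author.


INNER JOIN keeps only books rows whose author_id matches an id in authors. Walk through each book:
  - book 1 (The Glass Key): author_id=3 -> matches Perez
  - book 2 (Empty Rooms): author_id=2 -> matches Davis
  - book 3 (Broken Clocks): author_id=3 -> matches Perez
  - book 4 (Hollow Hills): author_id=NULL, no match -> dropped
  - book 5 (Midnight Sun): author_id=2 -> matches Davis
  - book 6 (River Crossing): author_id=4 -> matches Walker
  - book 7 (Falling Leaves): author_id=NULL, no match -> dropped
  - book 8 (The Old House): author_id=3 -> matches Perez
So 2 of 8 rows are dropped.

SQL:
SELECT a.title, b.name AS author
FROM books a
INNER JOIN authors b ON a.author_id = b.id

Result:
title          | author
---------------+-------
The Glass Key  | Perez 
Empty Rooms    | Davis 
Broken Clocks  | Perez 
Midnight Sun   | Davis 
River Crossing | Walker
The Old House  | Perez 


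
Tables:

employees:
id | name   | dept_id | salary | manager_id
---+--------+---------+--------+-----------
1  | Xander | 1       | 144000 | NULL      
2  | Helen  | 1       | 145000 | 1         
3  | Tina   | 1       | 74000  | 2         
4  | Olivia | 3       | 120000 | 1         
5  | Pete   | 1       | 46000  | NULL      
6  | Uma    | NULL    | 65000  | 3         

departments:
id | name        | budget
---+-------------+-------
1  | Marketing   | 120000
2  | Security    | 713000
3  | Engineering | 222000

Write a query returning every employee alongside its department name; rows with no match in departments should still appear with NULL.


LEFT JOIN keeps every row from employees (the left table); where dept_id has no match in departments, the department columns become NULL. Walk through each employee:
  - employee 1 (Xander): dept_id=1 -> matches Marketing
  - employee 2 (Helen): dept_id=1 -> matches Marketing
  - employee 3 (Tina): dept_id=1 -> matches Marketing
  - employee 4 (Olivia): dept_id=3 -> matches Engineering
  - employee 5 (Pete): dept_id=1 -> matches Marketing
  - employee 6 (Uma): dept_id=NULL, no match -> kept with NULL
All 6 rows appear; 1 has NULL department.

SQL:
SELECT a.name, b.name AS department
FROM employees a
LEFT JOIN departments b ON a.dept_id = b.id

Result:
name   | department 
-------+------------
Xander | Marketing  
Helen  | Marketing  
Tina   | Marketing  
Olivia | Engineering
Pete   | Marketing  
Uma    | NULL       


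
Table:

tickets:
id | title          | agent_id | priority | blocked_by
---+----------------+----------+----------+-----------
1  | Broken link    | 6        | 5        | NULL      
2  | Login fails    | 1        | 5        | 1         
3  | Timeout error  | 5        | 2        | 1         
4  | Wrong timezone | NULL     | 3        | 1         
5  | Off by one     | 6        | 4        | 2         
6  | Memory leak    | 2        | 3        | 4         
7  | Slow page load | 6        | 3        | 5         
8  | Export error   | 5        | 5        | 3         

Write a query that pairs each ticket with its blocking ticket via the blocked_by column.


This is a self-join: tickets is joined to a second copy of itself, matching each row's blocked_by to another row's id. Use LEFT JOIN so rows with blocked_by=NULL are kept.
  - ticket 1 (Broken link): blocked_by=NULL -> NULL
  - ticket 2 (Login fails): blocked_by=1 -> Broken link
  - ticket 3 (Timeout error): blocked_by=1 -> Broken link
  - ticket 4 (Wrong timezone): blocked_by=1 -> Broken link
  - ticket 5 (Off by one): blocked_by=2 -> Login fails
  - ticket 6 (Memory leak): blocked_by=4 -> Wrong timezone
  - ticket 7 (Slow page load): blocked_by=5 -> Off by one
  - ticket 8 (Export error): blocked_by=3 -> Timeout error

SQL:
SELECT a.title AS item, b.title AS blocked_by
FROM tickets a
LEFT JOIN tickets b ON a.blocked_by = b.id

Result:
item           | blocked_by    
---------------+---------------
Broken link    | NULL          
Login fails    | Broken link   
Timeout error  | Broken link   
Wrong timezone | Broken link   
Off by one     | Login fails   
Memory leak    | Wrong timezone
Slow page load | Off by one    
Export error   | Timeout error 


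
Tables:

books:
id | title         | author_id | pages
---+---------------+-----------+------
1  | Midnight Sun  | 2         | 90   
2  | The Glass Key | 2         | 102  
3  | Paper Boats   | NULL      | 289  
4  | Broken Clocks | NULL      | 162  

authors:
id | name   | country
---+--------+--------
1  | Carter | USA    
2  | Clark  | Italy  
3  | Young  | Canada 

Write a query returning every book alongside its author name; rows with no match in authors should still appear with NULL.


LEFT JOIN keeps every row from books (the left table); where author_id has no match in authors, the author columns become NULL. Walk through each book:
  - book 1 (Midnight Sun): author_id=2 -> matches Clark
  - book 2 (The Glass Key): author_id=2 -> matches Clark
  - book 3 (Paper Boats): author_id=NULL, no match -> kept with NULL
  - book 4 (Broken Clocks): author_id=NULL, no match -> kept with NULL
All 4 rows appear; 2 have NULL author.

SQL:
SELECT a.title, b.name AS author
FROM books a
LEFT JOIN authors b ON a.author_id = b.id

Result:
title         | author
--------------+-------
Midnight Sun  | Clark 
The Glass Key | Clark 
Paper Boats   | NULL  
Broken Clocks | NULL  


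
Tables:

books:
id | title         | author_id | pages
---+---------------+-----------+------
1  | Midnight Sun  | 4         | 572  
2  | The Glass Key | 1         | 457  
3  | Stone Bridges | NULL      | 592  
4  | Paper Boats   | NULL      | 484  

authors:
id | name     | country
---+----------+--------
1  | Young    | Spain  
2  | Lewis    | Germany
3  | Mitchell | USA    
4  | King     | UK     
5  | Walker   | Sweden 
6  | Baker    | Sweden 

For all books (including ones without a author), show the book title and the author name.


LEFT JOIN keeps every row from books (the left table); where author_id has no match in authors, the author columns become NULL. Walk through each book:
  - book 1 (Midnight Sun): author_id=4 -> matches King
  - book 2 (The Glass Key): author_id=1 -> matches Young
  - book 3 (Stone Bridges): author_id=NULL, no match -> kept with NULL
  - book 4 (Paper Boats): author_id=NULL, no match -> kept with NULL
All 4 rows appear; 2 have NULL author.

SQL:
SELECT a.title, b.name AS author
FROM books a
LEFT JOIN authors b ON a.author_id = b.id

Result:
title         | author
--------------+-------
Midnight Sun  | King  
The Glass Key | Young 
Stone Bridges | NULL  
Paper Boats   | NULL  


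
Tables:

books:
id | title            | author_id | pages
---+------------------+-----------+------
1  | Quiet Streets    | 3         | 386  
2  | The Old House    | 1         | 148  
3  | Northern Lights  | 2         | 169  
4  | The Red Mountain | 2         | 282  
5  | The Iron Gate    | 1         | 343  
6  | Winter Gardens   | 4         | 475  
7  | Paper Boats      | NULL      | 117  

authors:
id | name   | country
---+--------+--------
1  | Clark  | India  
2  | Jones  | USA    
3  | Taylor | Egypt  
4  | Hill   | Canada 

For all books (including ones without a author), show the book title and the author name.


LEFT JOIN keeps every row from books (the left table); where author_id has no match in authors, the author columns become NULL. Walk through each book:
  - book 1 (Quiet Streets): author_id=3 -> matches Taylor
  - book 2 (The Old House): author_id=1 -> matches Clark
  - book 3 (Northern Lights): author_id=2 -> matches Jones
  - book 4 (The Red Mountain): author_id=2 -> matches Jones
  - book 5 (The Iron Gate): author_id=1 -> matches Clark
  - book 6 (Winter Gardens): author_id=4 -> matches Hill
  - book 7 (Paper Boats): author_id=NULL, no match -> kept with NULL
All 7 rows appear; 1 has NULL author.

SQL:
SELECT a.title, b.name AS author
FROM books a
LEFT JOIN authors b ON a.author_id = b.id

Result:
title            | author
-----------------+-------
Quiet Streets    | Taylor
The Old House    | Clark 
Northern Lights  | Jones 
The Red Mountain | Jones 
The Iron Gate    | Clark 
Winter Gardens   | Hill  
Paper Boats      | NULL  


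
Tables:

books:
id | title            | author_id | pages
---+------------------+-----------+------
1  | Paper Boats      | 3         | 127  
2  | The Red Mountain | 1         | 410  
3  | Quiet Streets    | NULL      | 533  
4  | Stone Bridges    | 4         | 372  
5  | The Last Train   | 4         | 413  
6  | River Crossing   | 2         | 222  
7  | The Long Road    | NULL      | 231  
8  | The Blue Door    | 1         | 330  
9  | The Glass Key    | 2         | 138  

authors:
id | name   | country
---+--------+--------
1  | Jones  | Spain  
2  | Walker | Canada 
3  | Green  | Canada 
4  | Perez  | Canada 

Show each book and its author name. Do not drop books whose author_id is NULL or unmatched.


LEFT JOIN keeps every row from books (the left table); where author_id has no match in authors, the author columns become NULL. Walk through each book:
  - book 1 (Paper Boats): author_id=3 -> matches Green
  - book 2 (The Red Mountain): author_id=1 -> matches Jones
  - book 3 (Quiet Streets): author_id=NULL, no match -> kept with NULL
  - book 4 (Stone Bridges): author_id=4 -> matches Perez
  - book 5 (The Last Train): author_id=4 -> matches Perez
  - book 6 (River Crossing): author_id=2 -> matches Walker
  - book 7 (The Long Road): author_id=NULL, no match -> kept with NULL
  - book 8 (The Blue Door): author_id=1 -> matches Jones
  - book 9 (The Glass Key): author_id=2 -> matches Walker
All 9 rows appear; 2 have NULL author.

SQL:
SELECT a.title, b.name AS author
FROM books a
LEFT JOIN authors b ON a.author_id = b.id

Result:
title            | author
-----------------+-------
Paper Boats      | Green 
The Red Mountain | Jones 
Quiet Streets    | NULL  
Stone Bridges    | Perez 
The Last Train   | Perez 
River Crossing   | Walker
The Long Road    | NULL  
The Blue Door    | Jones 
The Glass Key    | Walker


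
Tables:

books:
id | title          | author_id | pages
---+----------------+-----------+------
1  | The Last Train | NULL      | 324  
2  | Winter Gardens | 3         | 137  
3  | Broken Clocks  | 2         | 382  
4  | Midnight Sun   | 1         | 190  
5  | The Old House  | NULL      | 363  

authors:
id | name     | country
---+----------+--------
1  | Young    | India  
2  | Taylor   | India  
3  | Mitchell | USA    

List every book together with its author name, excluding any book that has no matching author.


INNER JOIN keeps only books rows whose author_id matches an id in authors. Walk through each book:
  - book 1 (The Last Train): author_id=NULL, no match -> dropped
  - book 2 (Winter Gardens): author_id=3 -> matches Mitchell
  - book 3 (Broken Clocks): author_id=2 -> matches Taylor
  - book 4 (Midnight Sun): author_id=1 -> matches Young
  - book 5 (The Old House): author_id=NULL, no match -> dropped
So 2 of 5 rows are dropped.

SQL:
SELECT a.title, b.name AS author
FROM books a
INNER JOIN authors b ON a.author_id = b.id

Result:
title          | author  
---------------+---------
Winter Gardens | Mitchell
Broken Clocks  | Taylor  
Midnight Sun   | Young   


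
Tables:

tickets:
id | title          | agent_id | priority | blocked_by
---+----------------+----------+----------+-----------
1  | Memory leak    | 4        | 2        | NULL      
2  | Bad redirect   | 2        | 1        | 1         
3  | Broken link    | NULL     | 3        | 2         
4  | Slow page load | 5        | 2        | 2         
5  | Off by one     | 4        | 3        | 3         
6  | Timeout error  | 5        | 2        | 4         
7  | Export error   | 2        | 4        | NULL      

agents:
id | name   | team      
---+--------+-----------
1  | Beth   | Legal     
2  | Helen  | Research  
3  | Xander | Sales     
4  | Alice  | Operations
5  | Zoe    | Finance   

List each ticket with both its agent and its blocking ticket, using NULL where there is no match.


Two LEFT JOINs from the same base table tickets: one to agents via agent_id, one to tickets itself via blocked_by. Both are LEFT so every ticket is preserved.
Match against agents:
  - ticket 1 (Memory leak): agent_id=4 -> matches Alice
  - ticket 2 (Bad redirect): agent_id=2 -> matches Helen
  - ticket 3 (Broken link): agent_id=NULL, no match -> kept with NULL
  - ticket 4 (Slow page load): agent_id=5 -> matches Zoe
  - ticket 5 (Off by one): agent_id=4 -> matches Alice
  - ticket 6 (Timeout error): agent_id=5 -> matches Zoe
  - ticket 7 (Export error): agent_id=2 -> matches Helen
Match against tickets (self):
  - ticket 1 (Memory leak): blocked_by=NULL -> NULL
  - ticket 2 (Bad redirect): blocked_by=1 -> Memory leak
  - ticket 3 (Broken link): blocked_by=2 -> Bad redirect
  - ticket 4 (Slow page load): blocked_by=2 -> Bad redirect
  - ticket 5 (Off by one): blocked_by=3 -> Broken link
  - ticket 6 (Timeout error): blocked_by=4 -> Slow page load
  - ticket 7 (Export error): blocked_by=NULL -> NULL

SQL:
SELECT a.title, b.name AS agent, c.title AS blocked_by
FROM tickets a
LEFT JOIN agents b ON a.agent_id = b.id
LEFT JOIN tickets c ON a.blocked_by = c.id

Result:
title          | agent | blocked_by    
---------------+-------+---------------
Memory leak    | Alice | NULL          
Bad redirect   | Helen | Memory leak   
Broken link    | NULL  | Bad redirect  
Slow page load | Zoe   | Bad redirect  
Off by one     | Alice | Broken link   
Timeout error  | Zoe   | Slow page load
Export error   | Helen | NULL          


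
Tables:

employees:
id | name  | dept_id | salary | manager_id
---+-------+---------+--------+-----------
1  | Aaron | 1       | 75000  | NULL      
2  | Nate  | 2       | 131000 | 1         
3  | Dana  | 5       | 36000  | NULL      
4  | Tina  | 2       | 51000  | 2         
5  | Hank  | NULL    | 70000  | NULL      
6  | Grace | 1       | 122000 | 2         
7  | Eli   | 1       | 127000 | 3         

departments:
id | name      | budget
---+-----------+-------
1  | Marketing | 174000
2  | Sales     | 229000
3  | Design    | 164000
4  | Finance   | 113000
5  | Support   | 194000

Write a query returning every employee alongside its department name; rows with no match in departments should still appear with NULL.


LEFT JOIN keeps every row from employees (the left table); where dept_id has no match in departments, the department columns become NULL. Walk through each employee:
  - employee 1 (Aaron): dept_id=1 -> matches Marketing
  - employee 2 (Nate): dept_id=2 -> matches Sales
  - employee 3 (Dana): dept_id=5 -> matches Support
  - employee 4 (Tina): dept_id=2 -> matches Sales
  - employee 5 (Hank): dept_id=NULL, no match -> kept with NULL
  - employee 6 (Grace): dept_id=1 -> matches Marketing
  - employee 7 (Eli): dept_id=1 -> matches Marketing
All 7 rows appear; 1 has NULL department.

SQL:
SELECT a.name, b.name AS department
FROM employees a
LEFT JOIN departments b ON a.dept_id = b.id

Result:
name  | department
------+-----------
Aaron | Marketing 
Nate  | Sales     
Dana  | Support   
Tina  | Sales     
Hank  | NULL      
Grace | Marketing 
Eli   | Marketing 


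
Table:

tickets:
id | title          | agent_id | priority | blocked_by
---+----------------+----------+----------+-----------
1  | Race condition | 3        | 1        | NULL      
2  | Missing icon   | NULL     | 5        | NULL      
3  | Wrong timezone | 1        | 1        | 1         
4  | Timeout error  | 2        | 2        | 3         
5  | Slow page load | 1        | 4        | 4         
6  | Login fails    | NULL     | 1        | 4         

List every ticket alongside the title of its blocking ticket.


This is a self-join: tickets is joined to a second copy of itself, matching each row's blocked_by to another row's id. Use LEFT JOIN so rows with blocked_by=NULL are kept.
  - ticket 1 (Race condition): blocked_by=NULL -> NULL
  - ticket 2 (Missing icon): blocked_by=NULL -> NULL
  - ticket 3 (Wrong timezone): blocked_by=1 -> Race condition
  - ticket 4 (Timeout error): blocked_by=3 -> Wrong timezone
  - ticket 5 (Slow page load): blocked_by=4 -> Timeout error
  - ticket 6 (Login fails): blocked_by=4 -> Timeout error

SQL:
SELECT a.title AS item, b.title AS blocked_by
FROM tickets a
LEFT JOIN tickets b ON a.blocked_by = b.id

Result:
item           | blocked_by    
---------------+---------------
Race condition | NULL          
Missing icon   | NULL          
Wrong timezone | Race condition
Timeout error  | Wrong timezone
Slow page load | Timeout error 
Login fails    | Timeout error 


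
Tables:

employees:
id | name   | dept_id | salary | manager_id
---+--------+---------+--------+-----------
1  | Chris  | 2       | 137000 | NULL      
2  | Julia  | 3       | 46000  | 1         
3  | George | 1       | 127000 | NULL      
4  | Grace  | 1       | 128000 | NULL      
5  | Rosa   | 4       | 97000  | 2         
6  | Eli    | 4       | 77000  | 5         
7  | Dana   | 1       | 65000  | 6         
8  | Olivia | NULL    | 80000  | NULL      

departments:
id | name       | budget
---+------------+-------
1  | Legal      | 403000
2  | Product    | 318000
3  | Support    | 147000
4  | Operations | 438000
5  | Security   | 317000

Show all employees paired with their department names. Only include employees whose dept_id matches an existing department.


INNER JOIN keeps only employees rows whose dept_id matches an id in departments. Walk through each employee:
  - employee 1 (Chris): dept_id=2 -> matches Product
  - employee 2 (Julia): dept_id=3 -> matches Support
  - employee 3 (George): dept_id=1 -> matches Legal
  - employee 4 (Grace): dept_id=1 -> matches Legal
  - employee 5 (Rosa): dept_id=4 -> matches Operations
  - employee 6 (Eli): dept_id=4 -> matches Operations
  - employee 7 (Dana): dept_id=1 -> matches Legal
  - employee 8 (Olivia): dept_id=NULL, no match -> dropped
So 1 of 8 rows is dropped.

SQL:
SELECT a.name, b.name AS department
FROM employees a
INNER JOIN departments b ON a.dept_id = b.id

Result:
name   | department
-------+-----------
Chris  | Product   
Julia  | Support   
George | Legal     
Grace  | Legal     
Rosa   | Operations
Eli    | Operations
Dana   | Legal     


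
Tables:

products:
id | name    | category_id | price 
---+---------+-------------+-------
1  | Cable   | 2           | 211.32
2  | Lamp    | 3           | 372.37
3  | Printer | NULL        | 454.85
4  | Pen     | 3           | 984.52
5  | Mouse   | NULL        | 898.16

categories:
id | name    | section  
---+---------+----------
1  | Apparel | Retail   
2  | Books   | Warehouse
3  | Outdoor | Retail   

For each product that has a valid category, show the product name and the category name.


INNER JOIN keeps only products rows whose category_id matches an id in categories. Walk through each product:
  - product 1 (Cable): category_id=2 -> matches Books
  - product 2 (Lamp): category_id=3 -> matches Outdoor
  - product 3 (Printer): category_id=NULL, no match -> dropped
  - product 4 (Pen): category_id=3 -> matches Outdoor
  - product 5 (Mouse): category_id=NULL, no match -> dropped
So 2 of 5 rows are dropped.

SQL:
SELECT a.name, b.name AS category
FROM products a
INNER JOIN categories b ON a.category_id = b.id

Result:
name  | category
------+---------
Cable | Books   
Lamp  | Outdoor 
Pen   | Outdoor 


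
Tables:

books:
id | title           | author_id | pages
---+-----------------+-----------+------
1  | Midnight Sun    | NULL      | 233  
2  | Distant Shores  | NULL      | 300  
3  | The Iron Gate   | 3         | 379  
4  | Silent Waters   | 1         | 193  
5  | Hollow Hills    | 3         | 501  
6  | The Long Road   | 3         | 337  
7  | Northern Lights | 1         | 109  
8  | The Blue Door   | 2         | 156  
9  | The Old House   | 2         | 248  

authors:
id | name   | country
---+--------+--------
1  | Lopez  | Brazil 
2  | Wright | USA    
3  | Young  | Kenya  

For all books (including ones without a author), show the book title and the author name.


LEFT JOIN keeps every row from books (the left table); where author_id has no match in authors, the author columns become NULL. Walk through each book:
  - book 1 (Midnight Sun): author_id=NULL, no match -> kept with NULL
  - book 2 (Distant Shores): author_id=NULL, no match -> kept with NULL
  - book 3 (The Iron Gate): author_id=3 -> matches Young
  - book 4 (Silent Waters): author_id=1 -> matches Lopez
  - book 5 (Hollow Hills): author_id=3 -> matches Young
  - book 6 (The Long Road): author_id=3 -> matches Young
  - book 7 (Northern Lights): author_id=1 -> matches Lopez
  - book 8 (The Blue Door): author_id=2 -> matches Wright
  - book 9 (The Old House): author_id=2 -> matches Wright
All 9 rows appear; 2 have NULL author.

SQL:
SELECT a.title, b.name AS author
FROM books a
LEFT JOIN authors b ON a.author_id = b.id

Result:
title           | author
----------------+-------
Midnight Sun    | NULL  
Distant Shores  | NULL  
The Iron Gate   | Young 
Silent Waters   | Lopez 
Hollow Hills    | Young 
The Long Road   | Young 
Northern Lights | Lopez 
The Blue Door   | Wright
The Old House   | Wright


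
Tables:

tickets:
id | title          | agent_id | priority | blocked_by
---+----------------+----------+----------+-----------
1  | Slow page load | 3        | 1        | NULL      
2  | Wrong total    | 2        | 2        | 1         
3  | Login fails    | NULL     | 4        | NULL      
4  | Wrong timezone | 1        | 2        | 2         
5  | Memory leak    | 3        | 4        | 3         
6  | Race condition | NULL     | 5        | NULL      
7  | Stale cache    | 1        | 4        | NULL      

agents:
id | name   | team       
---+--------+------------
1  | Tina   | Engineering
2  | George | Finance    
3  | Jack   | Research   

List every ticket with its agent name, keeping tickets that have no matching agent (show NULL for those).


LEFT JOIN keeps every row from tickets (the left table); where agent_id has no match in agents, the agent columns become NULL. Walk through each ticket:
  - ticket 1 (Slow page load): agent_id=3 -> matches Jack
  - ticket 2 (Wrong total): agent_id=2 -> matches George
  - ticket 3 (Login fails): agent_id=NULL, no match -> kept with NULL
  - ticket 4 (Wrong timezone): agent_id=1 -> matches Tina
  - ticket 5 (Memory leak): agent_id=3 -> matches Jack
  - ticket 6 (Race condition): agent_id=NULL, no match -> kept with NULL
  - ticket 7 (Stale cache): agent_id=1 -> matches Tina
All 7 rows appear; 2 have NULL agent.

SQL:
SELECT a.title, b.name AS agent
FROM tickets a
LEFT JOIN agents b ON a.agent_id = b.id

Result:
title          | agent 
---------------+-------
Slow page load | Jack  
Wrong total    | George
Login fails    | NULL  
Wrong timezone | Tina  
Memory leak    | Jack  
Race condition | NULL  
Stale cache    | Tina  


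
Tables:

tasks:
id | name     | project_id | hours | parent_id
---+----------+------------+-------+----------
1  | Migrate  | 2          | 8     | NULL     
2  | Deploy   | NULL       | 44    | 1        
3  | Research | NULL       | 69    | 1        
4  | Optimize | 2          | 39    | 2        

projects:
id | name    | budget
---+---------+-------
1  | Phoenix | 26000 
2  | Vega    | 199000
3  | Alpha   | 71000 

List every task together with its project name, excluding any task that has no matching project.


INNER JOIN keeps only tasks rows whose project_id matches an id in projects. Walk through each task:
  - task 1 (Migrate): project_id=2 -> matches Vega
  - task 2 (Deploy): project_id=NULL, no match -> dropped
  - task 3 (Research): project_id=NULL, no match -> dropped
  - task 4 (Optimize): project_id=2 -> matches Vega
So 2 of 4 rows are dropped.

SQL:
SELECT a.name, b.name AS project
FROM tasks a
INNER JOIN projects b ON a.project_id = b.id

Result:
name     | project
---------+--------
Migrate  | Vega   
Optimize | Vega   
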